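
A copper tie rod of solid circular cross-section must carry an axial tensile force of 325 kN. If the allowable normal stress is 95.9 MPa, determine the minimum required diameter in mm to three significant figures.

65.7 mm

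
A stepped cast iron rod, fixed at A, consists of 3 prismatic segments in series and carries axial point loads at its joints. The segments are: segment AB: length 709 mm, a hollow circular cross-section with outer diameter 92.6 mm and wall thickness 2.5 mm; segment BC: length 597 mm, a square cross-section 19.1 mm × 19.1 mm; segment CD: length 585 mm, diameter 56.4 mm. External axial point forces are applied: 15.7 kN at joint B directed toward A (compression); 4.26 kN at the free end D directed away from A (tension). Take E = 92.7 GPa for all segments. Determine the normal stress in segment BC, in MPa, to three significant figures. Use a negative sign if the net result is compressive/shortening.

Internal axial forces (sectioning from the free end, tension +): N_CD = 4.26 kN, N_BC = 4.26 kN, N_AB = -11.44 kN.
A_BC = 364.8 mm².
σ_BC = N_BC/A_BC = 4260/364.8 = 11.68 MPa.

11.7 MPa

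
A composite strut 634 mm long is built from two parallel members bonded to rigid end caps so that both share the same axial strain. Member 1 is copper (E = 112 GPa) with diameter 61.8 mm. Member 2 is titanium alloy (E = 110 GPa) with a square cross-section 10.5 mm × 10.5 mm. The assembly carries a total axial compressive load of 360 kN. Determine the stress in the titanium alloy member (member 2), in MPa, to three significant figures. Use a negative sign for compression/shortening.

A_1 = 3000 mm².
A_2 = 110.2 mm².
Equal strain + equilibrium ⇒ each member carries load in proportion to AE: A₁E₁ = 336000000 N, A₂E₂ = 12130000 N, ΣAE = 348100000 N.
σ₂ = P·E₂/ΣAE = -360000·110000/348100000 = -113.8 MPa.

-114 MPa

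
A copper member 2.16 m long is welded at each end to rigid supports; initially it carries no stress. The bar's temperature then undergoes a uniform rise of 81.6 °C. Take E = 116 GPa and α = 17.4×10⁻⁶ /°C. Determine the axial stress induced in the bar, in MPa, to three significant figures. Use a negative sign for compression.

Free thermal expansion αLΔT = 17.4e-6 · 2160 · 81.6 = 3.067 mm.
The walls impose strain ε = −(3.067)/2160 = -1.4198e-03; σ = Eε = 116000 · -1.4198e-03 = -164.7 MPa.

-165 MPa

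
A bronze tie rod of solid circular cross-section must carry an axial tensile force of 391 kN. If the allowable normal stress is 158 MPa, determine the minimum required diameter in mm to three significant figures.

Required area A ≥ P/σ_allow = 391000/158 = 2475 mm².
For a solid circular section, d ≥ √(4A/π) = 56.13 mm.

56.1 mm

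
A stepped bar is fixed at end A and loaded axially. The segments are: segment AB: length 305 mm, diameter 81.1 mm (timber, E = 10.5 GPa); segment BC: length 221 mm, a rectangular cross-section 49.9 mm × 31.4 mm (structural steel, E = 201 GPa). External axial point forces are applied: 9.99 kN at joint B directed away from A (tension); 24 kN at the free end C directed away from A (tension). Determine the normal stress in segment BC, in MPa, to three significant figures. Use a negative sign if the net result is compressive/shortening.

Internal axial forces (sectioning from the free end, tension +): N_BC = 24 kN, N_AB = 33.99 kN.
A_BC = 1567 mm².
σ_BC = N_BC/A_BC = 24000/1567 = 15.32 MPa.

15.3 MPa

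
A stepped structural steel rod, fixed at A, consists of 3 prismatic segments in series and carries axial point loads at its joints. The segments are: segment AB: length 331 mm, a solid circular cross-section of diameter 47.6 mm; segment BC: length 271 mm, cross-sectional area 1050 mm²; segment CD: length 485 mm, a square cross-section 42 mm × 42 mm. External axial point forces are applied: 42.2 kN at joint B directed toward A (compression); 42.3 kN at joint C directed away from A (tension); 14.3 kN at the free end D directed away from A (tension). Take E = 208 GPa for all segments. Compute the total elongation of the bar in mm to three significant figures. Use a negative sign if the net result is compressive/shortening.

0.102 mm

Internal axial forces (sectioning from the free end, tension +): N_CD = 14.3 kN, N_BC = 56.6 kN, N_AB = 14.4 kN.
A_AB = 1780 mm².
A_CD = 1764 mm².
δ_AB = 14400·331/(1780·208000) = 0.01288 mm
δ_BC = 56600·271/(1050·208000) = 0.07023 mm
δ_CD = 14300·485/(1764·208000) = 0.0189 mm
δ = Σδ_i = 0.102 mm.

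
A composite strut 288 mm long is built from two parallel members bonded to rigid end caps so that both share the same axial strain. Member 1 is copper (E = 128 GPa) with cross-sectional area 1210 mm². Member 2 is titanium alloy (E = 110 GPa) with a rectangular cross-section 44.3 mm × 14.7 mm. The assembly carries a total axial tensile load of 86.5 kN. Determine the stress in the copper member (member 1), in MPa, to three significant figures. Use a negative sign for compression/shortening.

48.9 MPa

A_2 = 651.2 mm².
Equal strain + equilibrium ⇒ each member carries load in proportion to AE: A₁E₁ = 154900000 N, A₂E₂ = 71630000 N, ΣAE = 226500000 N.
σ₁ = P·E₁/ΣAE = 86500·128000/226500000 = 48.88 MPa.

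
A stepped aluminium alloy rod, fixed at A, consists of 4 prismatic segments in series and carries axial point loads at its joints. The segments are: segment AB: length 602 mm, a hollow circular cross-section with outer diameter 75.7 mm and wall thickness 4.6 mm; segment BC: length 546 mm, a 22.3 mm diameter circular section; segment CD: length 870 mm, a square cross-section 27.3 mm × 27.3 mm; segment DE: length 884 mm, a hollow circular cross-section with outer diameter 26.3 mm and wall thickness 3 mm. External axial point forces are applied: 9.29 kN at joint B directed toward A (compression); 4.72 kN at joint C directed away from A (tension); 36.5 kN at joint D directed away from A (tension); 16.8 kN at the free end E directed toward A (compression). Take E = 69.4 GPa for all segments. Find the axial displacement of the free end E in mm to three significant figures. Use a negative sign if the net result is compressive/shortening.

-0.0235 mm

Internal axial forces (sectioning from the free end, tension +): N_DE = -16.8 kN, N_CD = 19.7 kN, N_BC = 24.42 kN, N_AB = 15.13 kN.
A_AB = 1027 mm².
A_BC = 390.6 mm².
A_CD = 745.3 mm².
A_DE = 219.6 mm².
δ_AB = 15130·602/(1027·69400) = 0.1277 mm
δ_BC = 24420·546/(390.6·69400) = 0.4919 mm
δ_CD = 19700·870/(745.3·69400) = 0.3314 mm
δ_DE = -16800·884/(219.6·69400) = -0.9745 mm
δ = Σδ_i = -0.02349 mm.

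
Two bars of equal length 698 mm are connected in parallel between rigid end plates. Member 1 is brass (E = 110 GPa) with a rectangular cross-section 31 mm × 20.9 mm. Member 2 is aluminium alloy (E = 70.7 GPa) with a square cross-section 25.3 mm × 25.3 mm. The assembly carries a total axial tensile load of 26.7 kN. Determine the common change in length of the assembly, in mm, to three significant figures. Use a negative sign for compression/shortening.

0.160 mm

A_1 = 647.9 mm².
A_2 = 640.1 mm².
Equal strain + equilibrium ⇒ each member carries load in proportion to AE: A₁E₁ = 71270000 N, A₂E₂ = 45250000 N, ΣAE = 116500000 N.
δ = PL/ΣAE = 26700·698/116500000 = 0.1599 mm.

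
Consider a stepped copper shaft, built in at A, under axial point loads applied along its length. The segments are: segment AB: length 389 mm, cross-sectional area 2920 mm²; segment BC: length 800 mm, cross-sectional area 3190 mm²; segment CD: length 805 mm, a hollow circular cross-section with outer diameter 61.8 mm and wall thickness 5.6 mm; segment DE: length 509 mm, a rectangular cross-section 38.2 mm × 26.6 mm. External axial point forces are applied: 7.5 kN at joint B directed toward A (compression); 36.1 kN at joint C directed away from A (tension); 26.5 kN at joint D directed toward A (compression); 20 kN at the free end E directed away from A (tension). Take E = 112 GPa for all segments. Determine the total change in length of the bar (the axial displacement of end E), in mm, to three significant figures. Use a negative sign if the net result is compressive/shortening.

Internal axial forces (sectioning from the free end, tension +): N_DE = 20 kN, N_CD = -6.5 kN, N_BC = 29.6 kN, N_AB = 22.1 kN.
A_CD = 988.7 mm².
A_DE = 1016 mm².
δ_AB = 22100·389/(2920·112000) = 0.02629 mm
δ_BC = 29600·800/(3190·112000) = 0.06628 mm
δ_CD = -6500·805/(988.7·112000) = -0.04725 mm
δ_DE = 20000·509/(1016·112000) = 0.08945 mm
δ = Σδ_i = 0.1348 mm.

0.135 mm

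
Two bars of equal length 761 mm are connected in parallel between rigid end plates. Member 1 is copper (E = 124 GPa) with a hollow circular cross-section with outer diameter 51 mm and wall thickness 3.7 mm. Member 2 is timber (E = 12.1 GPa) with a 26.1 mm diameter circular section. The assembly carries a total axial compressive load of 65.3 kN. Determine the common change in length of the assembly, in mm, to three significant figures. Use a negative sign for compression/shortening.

-0.666 mm

A_1 = 549.8 mm².
A_2 = 535 mm².
Equal strain + equilibrium ⇒ each member carries load in proportion to AE: A₁E₁ = 68180000 N, A₂E₂ = 6474000 N, ΣAE = 74650000 N.
δ = PL/ΣAE = -65300·761/74650000 = -0.6657 mm.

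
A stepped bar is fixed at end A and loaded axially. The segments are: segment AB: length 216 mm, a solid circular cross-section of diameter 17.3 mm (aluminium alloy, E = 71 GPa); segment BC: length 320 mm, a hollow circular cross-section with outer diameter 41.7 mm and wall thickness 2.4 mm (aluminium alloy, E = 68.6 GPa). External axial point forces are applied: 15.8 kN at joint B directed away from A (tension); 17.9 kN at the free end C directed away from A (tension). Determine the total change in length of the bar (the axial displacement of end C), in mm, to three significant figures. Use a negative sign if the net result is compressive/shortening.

Internal axial forces (sectioning from the free end, tension +): N_BC = 17.9 kN, N_AB = 33.7 kN.
A_AB = 235.1 mm².
A_BC = 296.3 mm².
δ_AB = 33700·216/(235.1·71000) = 0.4362 mm
δ_BC = 17900·320/(296.3·68600) = 0.2818 mm
δ = Σδ_i = 0.7179 mm.

0.718 mm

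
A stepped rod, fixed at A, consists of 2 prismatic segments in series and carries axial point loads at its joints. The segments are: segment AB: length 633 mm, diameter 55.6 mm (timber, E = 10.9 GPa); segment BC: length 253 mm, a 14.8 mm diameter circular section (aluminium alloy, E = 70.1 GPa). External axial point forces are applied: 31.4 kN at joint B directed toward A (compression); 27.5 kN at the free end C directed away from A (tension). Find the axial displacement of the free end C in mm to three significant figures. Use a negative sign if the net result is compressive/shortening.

Internal axial forces (sectioning from the free end, tension +): N_BC = 27.5 kN, N_AB = -3.9 kN.
A_AB = 2428 mm².
A_BC = 172 mm².
δ_AB = -3900·633/(2428·10900) = -0.09328 mm
δ_BC = 27500·253/(172·70100) = 0.5769 mm
δ = Σδ_i = 0.4836 mm.

0.484 mm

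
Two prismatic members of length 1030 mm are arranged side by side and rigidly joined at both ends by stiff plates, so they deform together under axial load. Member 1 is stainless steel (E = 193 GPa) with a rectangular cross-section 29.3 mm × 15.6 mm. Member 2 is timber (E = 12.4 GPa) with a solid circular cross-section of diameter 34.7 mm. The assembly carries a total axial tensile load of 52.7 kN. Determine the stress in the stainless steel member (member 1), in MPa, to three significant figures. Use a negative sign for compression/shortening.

A_1 = 457.1 mm².
A_2 = 945.7 mm².
Equal strain + equilibrium ⇒ each member carries load in proportion to AE: A₁E₁ = 88220000 N, A₂E₂ = 11730000 N, ΣAE = 99940000 N.
σ₁ = P·E₁/ΣAE = 52700·193000/99940000 = 101.8 MPa.

102 MPa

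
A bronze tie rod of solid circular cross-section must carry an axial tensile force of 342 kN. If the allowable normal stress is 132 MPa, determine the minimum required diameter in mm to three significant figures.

Required area A ≥ P/σ_allow = 342000/132 = 2591 mm².
For a solid circular section, d ≥ √(4A/π) = 57.44 mm.

57.4 mm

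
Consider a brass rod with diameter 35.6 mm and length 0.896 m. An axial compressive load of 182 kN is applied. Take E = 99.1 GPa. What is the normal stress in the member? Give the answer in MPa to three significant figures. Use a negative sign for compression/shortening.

-183 MPa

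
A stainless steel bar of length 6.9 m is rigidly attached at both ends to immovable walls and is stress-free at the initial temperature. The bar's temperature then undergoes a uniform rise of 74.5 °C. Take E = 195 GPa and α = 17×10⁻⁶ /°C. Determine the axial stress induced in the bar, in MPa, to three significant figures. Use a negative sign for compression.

Free thermal expansion αLΔT = 17e-6 · 6900 · 74.5 = 8.739 mm.
The walls impose strain ε = −(8.739)/6900 = -1.2665e-03; σ = Eε = 195000 · -1.2665e-03 = -247 MPa.

-247 MPa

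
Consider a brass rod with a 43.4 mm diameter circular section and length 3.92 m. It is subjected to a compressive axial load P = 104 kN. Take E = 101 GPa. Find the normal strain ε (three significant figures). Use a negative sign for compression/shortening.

-6.96e-04

A = 1479 mm².
σ = N/A = -70.3 MPa; ε = σ/E = -70.3/101000 = -6.961e-04.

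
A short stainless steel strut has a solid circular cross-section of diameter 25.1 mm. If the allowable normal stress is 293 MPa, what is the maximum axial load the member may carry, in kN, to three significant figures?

A = 494.8 mm².
P_max = σ_allow · A = 293 · 494.8 = 145000 N = 145 kN.

145 kN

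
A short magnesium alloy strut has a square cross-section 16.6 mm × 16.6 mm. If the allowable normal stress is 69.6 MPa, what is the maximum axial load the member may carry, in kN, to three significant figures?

19.2 kN

A = 275.6 mm².
P_max = σ_allow · A = 69.6 · 275.6 = 19180 N = 19.18 kN.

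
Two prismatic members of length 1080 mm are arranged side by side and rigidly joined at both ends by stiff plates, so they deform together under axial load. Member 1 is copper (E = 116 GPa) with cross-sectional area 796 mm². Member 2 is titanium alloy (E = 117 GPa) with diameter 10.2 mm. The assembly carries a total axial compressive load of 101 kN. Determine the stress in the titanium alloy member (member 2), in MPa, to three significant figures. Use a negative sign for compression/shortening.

-116 MPa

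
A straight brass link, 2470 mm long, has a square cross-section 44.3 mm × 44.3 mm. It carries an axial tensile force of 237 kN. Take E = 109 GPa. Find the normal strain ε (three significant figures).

0.00111

A = 1962 mm².
σ = N/A = 120.8 MPa; ε = σ/E = 120.8/109000 = 1.108e-03.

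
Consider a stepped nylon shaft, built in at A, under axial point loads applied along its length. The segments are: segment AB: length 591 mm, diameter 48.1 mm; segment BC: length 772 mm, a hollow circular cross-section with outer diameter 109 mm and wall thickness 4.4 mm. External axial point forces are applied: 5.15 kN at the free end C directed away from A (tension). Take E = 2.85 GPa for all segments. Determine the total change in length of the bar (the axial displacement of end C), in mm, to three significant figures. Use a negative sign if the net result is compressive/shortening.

Internal axial forces (sectioning from the free end, tension +): N_BC = 5.15 kN, N_AB = 5.15 kN.
A_AB = 1817 mm².
A_BC = 1446 mm².
δ_AB = 5150·591/(1817·2850) = 0.5877 mm
δ_BC = 5150·772/(1446·2850) = 0.9648 mm
δ = Σδ_i = 1.553 mm.

1.55 mm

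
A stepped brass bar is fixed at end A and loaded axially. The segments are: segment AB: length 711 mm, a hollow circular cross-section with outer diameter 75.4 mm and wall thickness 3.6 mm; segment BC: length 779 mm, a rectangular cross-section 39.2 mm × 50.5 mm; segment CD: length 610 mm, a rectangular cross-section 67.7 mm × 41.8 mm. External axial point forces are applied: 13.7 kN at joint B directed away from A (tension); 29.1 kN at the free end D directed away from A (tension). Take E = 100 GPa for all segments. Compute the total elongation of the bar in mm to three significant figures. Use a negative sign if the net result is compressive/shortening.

Internal axial forces (sectioning from the free end, tension +): N_CD = 29.1 kN, N_BC = 29.1 kN, N_AB = 42.8 kN.
A_AB = 812 mm².
A_BC = 1980 mm².
A_CD = 2830 mm².
δ_AB = 42800·711/(812·100000) = 0.3747 mm
δ_BC = 29100·779/(1980·100000) = 0.1145 mm
δ_CD = 29100·610/(2830·100000) = 0.06273 mm
δ = Σδ_i = 0.552 mm.

0.552 mm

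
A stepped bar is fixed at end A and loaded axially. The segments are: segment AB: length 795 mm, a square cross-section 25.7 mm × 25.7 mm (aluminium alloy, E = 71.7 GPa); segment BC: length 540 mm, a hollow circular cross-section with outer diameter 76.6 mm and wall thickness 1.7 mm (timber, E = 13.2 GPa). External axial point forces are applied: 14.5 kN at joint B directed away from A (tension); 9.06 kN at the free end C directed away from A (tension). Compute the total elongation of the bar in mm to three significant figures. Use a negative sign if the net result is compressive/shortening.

1.32 mm

Internal axial forces (sectioning from the free end, tension +): N_BC = 9.06 kN, N_AB = 23.56 kN.
A_AB = 660.5 mm².
A_BC = 400 mm².
δ_AB = 23560·795/(660.5·71700) = 0.3955 mm
δ_BC = 9060·540/(400·13200) = 0.9265 mm
δ = Σδ_i = 1.322 mm.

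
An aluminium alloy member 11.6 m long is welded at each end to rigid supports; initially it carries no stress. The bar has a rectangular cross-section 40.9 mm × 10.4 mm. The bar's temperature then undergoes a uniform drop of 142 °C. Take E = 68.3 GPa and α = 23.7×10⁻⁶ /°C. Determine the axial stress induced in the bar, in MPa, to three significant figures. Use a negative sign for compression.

230 MPa

Free thermal expansion αLΔT = 23.7e-6 · 11600 · -142 = -39.04 mm.
The walls impose strain ε = −(-39.04)/11600 = 3.3654e-03; σ = Eε = 68300 · 3.3654e-03 = 229.9 MPa.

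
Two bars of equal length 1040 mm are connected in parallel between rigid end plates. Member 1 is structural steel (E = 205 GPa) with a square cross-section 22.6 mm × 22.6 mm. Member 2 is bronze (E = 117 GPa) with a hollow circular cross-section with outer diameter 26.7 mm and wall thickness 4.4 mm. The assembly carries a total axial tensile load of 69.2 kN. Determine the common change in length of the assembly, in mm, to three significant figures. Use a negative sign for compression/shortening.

0.511 mm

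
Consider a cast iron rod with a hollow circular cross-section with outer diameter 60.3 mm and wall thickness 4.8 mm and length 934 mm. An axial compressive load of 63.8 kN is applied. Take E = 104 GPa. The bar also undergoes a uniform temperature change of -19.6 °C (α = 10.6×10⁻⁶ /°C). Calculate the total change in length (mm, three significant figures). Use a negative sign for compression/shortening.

-0.879 mm

A = 836.9 mm².
δ_mech = NL/(AE) = -63800·934/(836.9·104000) = -0.6846 mm.
δ_thermal = αLΔT = 10.6e-6·934·-19.6 = -0.194 mm.
δ = δ_mech + δ_thermal = -0.8787 mm.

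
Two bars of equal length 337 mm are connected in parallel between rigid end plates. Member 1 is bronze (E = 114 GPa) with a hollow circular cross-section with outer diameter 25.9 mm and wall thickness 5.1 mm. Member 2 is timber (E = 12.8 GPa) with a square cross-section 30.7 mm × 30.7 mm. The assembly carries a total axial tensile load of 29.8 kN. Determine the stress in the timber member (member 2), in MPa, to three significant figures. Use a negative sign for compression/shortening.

7.62 MPa

A_1 = 333.3 mm².
A_2 = 942.5 mm².
Equal strain + equilibrium ⇒ each member carries load in proportion to AE: A₁E₁ = 37990000 N, A₂E₂ = 12060000 N, ΣAE = 50060000 N.
σ₂ = P·E₂/ΣAE = 29800·12800/50060000 = 7.62 MPa.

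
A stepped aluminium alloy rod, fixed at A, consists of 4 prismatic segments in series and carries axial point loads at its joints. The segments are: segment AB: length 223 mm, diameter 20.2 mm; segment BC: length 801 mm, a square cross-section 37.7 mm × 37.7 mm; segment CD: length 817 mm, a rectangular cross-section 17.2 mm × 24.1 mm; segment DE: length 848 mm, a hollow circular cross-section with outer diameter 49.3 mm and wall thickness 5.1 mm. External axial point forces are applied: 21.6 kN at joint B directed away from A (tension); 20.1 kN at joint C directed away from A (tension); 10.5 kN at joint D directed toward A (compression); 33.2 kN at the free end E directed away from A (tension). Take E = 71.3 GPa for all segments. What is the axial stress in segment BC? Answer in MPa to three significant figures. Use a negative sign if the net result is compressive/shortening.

Internal axial forces (sectioning from the free end, tension +): N_DE = 33.2 kN, N_CD = 22.7 kN, N_BC = 42.8 kN, N_AB = 64.4 kN.
A_BC = 1421 mm².
σ_BC = N_BC/A_BC = 42800/1421 = 30.11 MPa.

30.1 MPa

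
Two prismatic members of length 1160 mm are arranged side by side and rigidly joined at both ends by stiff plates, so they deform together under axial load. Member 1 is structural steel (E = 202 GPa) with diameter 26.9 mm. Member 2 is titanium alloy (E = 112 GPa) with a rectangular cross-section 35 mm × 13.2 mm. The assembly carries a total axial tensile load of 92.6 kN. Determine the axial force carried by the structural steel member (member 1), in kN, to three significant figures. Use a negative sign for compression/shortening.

A_1 = 568.3 mm².
A_2 = 462 mm².
Equal strain + equilibrium ⇒ each member carries load in proportion to AE: A₁E₁ = 114800000 N, A₂E₂ = 51740000 N, ΣAE = 166500000 N.
F₁ = P·A₁E₁/ΣAE = 92600·114800000/166500000 = 63830 N.

63.8 kN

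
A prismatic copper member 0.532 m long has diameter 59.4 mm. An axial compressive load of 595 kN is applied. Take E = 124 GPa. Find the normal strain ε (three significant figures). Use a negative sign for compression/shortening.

A = 2771 mm².
σ = N/A = -214.7 MPa; ε = σ/E = -214.7/124000 = -1.732e-03.

-0.00173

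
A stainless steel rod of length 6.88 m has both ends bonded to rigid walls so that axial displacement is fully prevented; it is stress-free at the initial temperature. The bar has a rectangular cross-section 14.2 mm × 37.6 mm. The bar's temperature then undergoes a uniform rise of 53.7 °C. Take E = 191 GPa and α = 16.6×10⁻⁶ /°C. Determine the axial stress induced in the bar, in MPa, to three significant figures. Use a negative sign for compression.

Free thermal expansion αLΔT = 16.6e-6 · 6880 · 53.7 = 6.133 mm.
The walls impose strain ε = −(6.133)/6880 = -8.9142e-04; σ = Eε = 191000 · -8.9142e-04 = -170.3 MPa.

-170 MPa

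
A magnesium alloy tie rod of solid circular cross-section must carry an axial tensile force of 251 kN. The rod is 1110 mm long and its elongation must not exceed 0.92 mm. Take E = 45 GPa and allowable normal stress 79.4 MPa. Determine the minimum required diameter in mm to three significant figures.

Required area A ≥ P/σ_allow = 251000/79.4 = 3161 mm².
For a solid circular section, d ≥ √(4A/π) = 63.44 mm.
Elongation limit: A ≥ PL/(Eδ_allow) = 251000·1110/(45000·0.92) = 6730 mm² ⇒ d ≥ 92.57 mm.
The elongation limit governs.

92.6 mm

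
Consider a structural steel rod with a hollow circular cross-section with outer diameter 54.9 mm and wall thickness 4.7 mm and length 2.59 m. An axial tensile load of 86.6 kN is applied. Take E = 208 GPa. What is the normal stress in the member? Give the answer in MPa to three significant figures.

117 MPa

A = 741.2 mm².
σ = N/A = 86600/741.2 = 116.8 MPa.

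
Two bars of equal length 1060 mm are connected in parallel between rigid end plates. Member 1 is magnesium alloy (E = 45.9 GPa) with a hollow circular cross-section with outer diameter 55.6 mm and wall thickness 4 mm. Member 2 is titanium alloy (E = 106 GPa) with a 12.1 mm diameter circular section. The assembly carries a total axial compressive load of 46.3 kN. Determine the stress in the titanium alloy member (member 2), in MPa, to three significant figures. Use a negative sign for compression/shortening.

-117 MPa

A_1 = 648.4 mm².
A_2 = 115 mm².
Equal strain + equilibrium ⇒ each member carries load in proportion to AE: A₁E₁ = 29760000 N, A₂E₂ = 12190000 N, ΣAE = 41950000 N.
σ₂ = P·E₂/ΣAE = -46300·106000/41950000 = -117 MPa.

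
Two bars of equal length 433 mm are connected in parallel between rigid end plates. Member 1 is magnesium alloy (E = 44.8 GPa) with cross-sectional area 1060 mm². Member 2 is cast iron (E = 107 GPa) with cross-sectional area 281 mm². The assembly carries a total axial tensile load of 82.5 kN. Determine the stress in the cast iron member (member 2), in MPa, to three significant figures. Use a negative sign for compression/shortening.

114 MPa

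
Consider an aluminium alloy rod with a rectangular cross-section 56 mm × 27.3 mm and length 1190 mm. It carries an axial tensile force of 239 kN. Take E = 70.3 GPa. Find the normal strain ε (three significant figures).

A = 1529 mm².
σ = N/A = 156.3 MPa; ε = σ/E = 156.3/70300 = 2.224e-03.

0.00222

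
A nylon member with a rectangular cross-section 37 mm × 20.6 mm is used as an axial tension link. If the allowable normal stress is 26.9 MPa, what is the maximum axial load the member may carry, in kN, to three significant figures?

A = 762.2 mm².
P_max = σ_allow · A = 26.9 · 762.2 = 20500 N = 20.5 kN.

20.5 kN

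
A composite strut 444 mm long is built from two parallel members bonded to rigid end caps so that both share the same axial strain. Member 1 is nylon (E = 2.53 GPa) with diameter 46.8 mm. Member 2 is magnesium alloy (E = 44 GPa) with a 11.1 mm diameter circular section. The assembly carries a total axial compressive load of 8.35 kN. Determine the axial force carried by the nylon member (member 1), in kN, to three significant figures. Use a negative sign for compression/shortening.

-4.22 kN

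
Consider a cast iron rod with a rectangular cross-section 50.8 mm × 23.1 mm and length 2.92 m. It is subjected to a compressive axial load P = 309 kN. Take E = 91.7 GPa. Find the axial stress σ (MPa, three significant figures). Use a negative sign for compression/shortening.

-263 MPa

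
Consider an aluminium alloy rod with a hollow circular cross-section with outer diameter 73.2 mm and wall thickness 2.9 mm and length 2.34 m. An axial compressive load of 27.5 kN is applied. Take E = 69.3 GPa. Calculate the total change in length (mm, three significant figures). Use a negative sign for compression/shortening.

A = 640.5 mm².
δ_mech = NL/(AE) = -27500·2340/(640.5·69300) = -1.45 mm.

-1.45 mm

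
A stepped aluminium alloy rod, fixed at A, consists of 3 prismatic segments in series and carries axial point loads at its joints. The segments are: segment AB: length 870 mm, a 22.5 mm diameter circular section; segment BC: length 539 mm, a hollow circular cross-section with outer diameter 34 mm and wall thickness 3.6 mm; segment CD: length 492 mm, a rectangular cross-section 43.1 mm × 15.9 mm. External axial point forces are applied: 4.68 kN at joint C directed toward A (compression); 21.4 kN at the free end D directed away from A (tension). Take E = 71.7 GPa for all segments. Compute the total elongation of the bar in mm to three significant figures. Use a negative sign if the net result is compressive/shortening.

Internal axial forces (sectioning from the free end, tension +): N_CD = 21.4 kN, N_BC = 16.72 kN, N_AB = 16.72 kN.
A_AB = 397.6 mm².
A_BC = 343.8 mm².
A_CD = 685.3 mm².
δ_AB = 16720·870/(397.6·71700) = 0.5102 mm
δ_BC = 16720·539/(343.8·71700) = 0.3656 mm
δ_CD = 21400·492/(685.3·71700) = 0.2143 mm
δ = Σδ_i = 1.09 mm.

1.09 mm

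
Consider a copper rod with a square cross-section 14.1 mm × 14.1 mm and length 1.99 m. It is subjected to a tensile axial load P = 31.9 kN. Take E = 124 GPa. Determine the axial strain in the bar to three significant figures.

A = 198.8 mm².
σ = N/A = 160.5 MPa; ε = σ/E = 160.5/124000 = 1.294e-03.

0.00129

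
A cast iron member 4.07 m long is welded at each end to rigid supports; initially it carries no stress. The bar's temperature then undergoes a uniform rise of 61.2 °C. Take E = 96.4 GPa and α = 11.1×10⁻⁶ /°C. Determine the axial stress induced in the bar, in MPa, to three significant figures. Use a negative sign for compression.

Free thermal expansion αLΔT = 11.1e-6 · 4070 · 61.2 = 2.765 mm.
The walls impose strain ε = −(2.765)/4070 = -6.7932e-04; σ = Eε = 96400 · -6.7932e-04 = -65.49 MPa.

-65.5 MPa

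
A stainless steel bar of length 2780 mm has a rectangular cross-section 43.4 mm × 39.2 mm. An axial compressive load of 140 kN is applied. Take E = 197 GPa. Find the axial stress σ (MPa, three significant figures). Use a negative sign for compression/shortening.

A = 1701 mm².
σ = N/A = -140000/1701 = -82.29 MPa.

-82.3 MPa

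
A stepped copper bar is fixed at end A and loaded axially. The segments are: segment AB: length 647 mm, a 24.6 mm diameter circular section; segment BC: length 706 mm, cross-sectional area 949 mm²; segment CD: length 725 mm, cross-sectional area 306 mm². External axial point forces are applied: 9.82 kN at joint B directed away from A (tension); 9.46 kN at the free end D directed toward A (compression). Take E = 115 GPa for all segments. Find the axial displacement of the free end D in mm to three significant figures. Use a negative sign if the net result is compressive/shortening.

Internal axial forces (sectioning from the free end, tension +): N_CD = -9.46 kN, N_BC = -9.46 kN, N_AB = 0.36 kN.
A_AB = 475.3 mm².
δ_AB = 360·647/(475.3·115000) = 0.004261 mm
δ_BC = -9460·706/(949·115000) = -0.0612 mm
δ_CD = -9460·725/(306·115000) = -0.1949 mm
δ = Σδ_i = -0.2518 mm.

-0.252 mm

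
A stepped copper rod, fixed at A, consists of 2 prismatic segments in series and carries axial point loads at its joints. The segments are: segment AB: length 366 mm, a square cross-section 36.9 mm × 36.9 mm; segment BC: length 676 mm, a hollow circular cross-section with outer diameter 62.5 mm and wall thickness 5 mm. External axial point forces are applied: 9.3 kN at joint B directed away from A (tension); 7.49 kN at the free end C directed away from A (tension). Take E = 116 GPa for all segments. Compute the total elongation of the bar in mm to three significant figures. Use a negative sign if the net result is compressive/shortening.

0.0872 mm

Internal axial forces (sectioning from the free end, tension +): N_BC = 7.49 kN, N_AB = 16.79 kN.
A_AB = 1362 mm².
A_BC = 903.2 mm².
δ_AB = 16790·366/(1362·116000) = 0.03891 mm
δ_BC = 7490·676/(903.2·116000) = 0.04833 mm
δ = Σδ_i = 0.08723 mm.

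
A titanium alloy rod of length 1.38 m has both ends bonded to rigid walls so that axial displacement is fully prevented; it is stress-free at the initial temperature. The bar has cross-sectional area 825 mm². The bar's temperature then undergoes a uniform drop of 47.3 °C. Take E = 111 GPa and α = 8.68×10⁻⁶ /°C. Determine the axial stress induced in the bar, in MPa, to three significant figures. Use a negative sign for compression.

Free thermal expansion αLΔT = 8.68e-6 · 1380 · -47.3 = -0.5666 mm.
The walls impose strain ε = −(-0.5666)/1380 = 4.1056e-04; σ = Eε = 111000 · 4.1056e-04 = 45.57 MPa.

45.6 MPa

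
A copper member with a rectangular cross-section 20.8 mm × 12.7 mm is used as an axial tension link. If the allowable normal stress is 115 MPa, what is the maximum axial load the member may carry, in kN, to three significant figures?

30.4 kN

A = 264.2 mm².
P_max = σ_allow · A = 115 · 264.2 = 30380 N = 30.38 kN.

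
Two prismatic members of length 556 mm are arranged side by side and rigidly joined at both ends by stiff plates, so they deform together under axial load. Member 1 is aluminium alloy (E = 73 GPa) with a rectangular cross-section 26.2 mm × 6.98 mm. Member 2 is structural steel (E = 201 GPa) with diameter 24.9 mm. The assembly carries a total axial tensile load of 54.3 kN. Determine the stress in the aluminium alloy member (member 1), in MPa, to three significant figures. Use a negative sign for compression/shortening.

A_1 = 182.9 mm².
A_2 = 487 mm².
Equal strain + equilibrium ⇒ each member carries load in proportion to AE: A₁E₁ = 13350000 N, A₂E₂ = 97880000 N, ΣAE = 111200000 N.
σ₁ = P·E₁/ΣAE = 54300·73000/111200000 = 35.64 MPa.

35.6 MPa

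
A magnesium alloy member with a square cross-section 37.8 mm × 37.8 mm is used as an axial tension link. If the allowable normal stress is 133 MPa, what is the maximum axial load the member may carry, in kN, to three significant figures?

190 kN

A = 1429 mm².
P_max = σ_allow · A = 133 · 1429 = 190000 N = 190 kN.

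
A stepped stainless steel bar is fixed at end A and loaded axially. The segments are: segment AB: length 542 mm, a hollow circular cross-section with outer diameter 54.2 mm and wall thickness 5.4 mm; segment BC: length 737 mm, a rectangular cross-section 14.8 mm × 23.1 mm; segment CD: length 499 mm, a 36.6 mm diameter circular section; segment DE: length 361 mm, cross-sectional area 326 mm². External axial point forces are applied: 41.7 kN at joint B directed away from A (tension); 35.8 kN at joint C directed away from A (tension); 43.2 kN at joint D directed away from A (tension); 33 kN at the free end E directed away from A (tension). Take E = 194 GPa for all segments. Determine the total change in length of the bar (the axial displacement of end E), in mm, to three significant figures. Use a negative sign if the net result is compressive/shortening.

2.14 mm

Internal axial forces (sectioning from the free end, tension +): N_DE = 33 kN, N_CD = 76.2 kN, N_BC = 112 kN, N_AB = 153.7 kN.
A_AB = 827.9 mm².
A_BC = 341.9 mm².
A_CD = 1052 mm².
δ_AB = 153700·542/(827.9·194000) = 0.5187 mm
δ_BC = 112000·737/(341.9·194000) = 1.245 mm
δ_CD = 76200·499/(1052·194000) = 0.1863 mm
δ_DE = 33000·361/(326·194000) = 0.1884 mm
δ = Σδ_i = 2.138 mm.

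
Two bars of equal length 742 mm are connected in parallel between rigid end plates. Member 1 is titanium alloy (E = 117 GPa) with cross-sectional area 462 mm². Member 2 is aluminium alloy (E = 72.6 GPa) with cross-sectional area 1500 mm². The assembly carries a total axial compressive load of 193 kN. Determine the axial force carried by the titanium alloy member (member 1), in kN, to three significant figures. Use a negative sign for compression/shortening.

Equal strain + equilibrium ⇒ each member carries load in proportion to AE: A₁E₁ = 54050000 N, A₂E₂ = 108900000 N, ΣAE = 163000000 N.
F₁ = P·A₁E₁/ΣAE = -193000·54050000/163000000 = -64020 N.

-64.0 kN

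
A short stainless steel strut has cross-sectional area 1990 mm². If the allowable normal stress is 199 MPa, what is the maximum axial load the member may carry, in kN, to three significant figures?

396 kN

P_max = σ_allow · A = 199 · 1990 = 396000 N = 396 kN.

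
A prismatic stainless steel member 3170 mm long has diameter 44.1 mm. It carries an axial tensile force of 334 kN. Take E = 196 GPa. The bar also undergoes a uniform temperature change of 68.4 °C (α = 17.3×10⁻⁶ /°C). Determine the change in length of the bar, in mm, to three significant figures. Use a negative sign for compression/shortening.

A = 1527 mm².
δ_mech = NL/(AE) = 334000·3170/(1527·196000) = 3.537 mm.
δ_thermal = αLΔT = 17.3e-6·3170·68.4 = 3.751 mm.
δ = δ_mech + δ_thermal = 7.288 mm.

7.29 mm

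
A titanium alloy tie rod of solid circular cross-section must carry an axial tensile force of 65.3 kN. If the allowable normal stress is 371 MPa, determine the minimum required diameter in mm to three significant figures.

Required area A ≥ P/σ_allow = 65300/371 = 176 mm².
For a solid circular section, d ≥ √(4A/π) = 14.97 mm.

15.0 mm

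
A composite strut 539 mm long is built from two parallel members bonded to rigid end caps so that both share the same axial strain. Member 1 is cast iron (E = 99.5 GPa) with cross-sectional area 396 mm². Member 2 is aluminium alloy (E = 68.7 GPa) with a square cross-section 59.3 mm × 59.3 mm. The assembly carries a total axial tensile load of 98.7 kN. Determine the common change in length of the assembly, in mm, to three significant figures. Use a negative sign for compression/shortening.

0.189 mm

A_2 = 3516 mm².
Equal strain + equilibrium ⇒ each member carries load in proportion to AE: A₁E₁ = 39400000 N, A₂E₂ = 241600000 N, ΣAE = 281000000 N.
δ = PL/ΣAE = 98700·539/281000000 = 0.1893 mm.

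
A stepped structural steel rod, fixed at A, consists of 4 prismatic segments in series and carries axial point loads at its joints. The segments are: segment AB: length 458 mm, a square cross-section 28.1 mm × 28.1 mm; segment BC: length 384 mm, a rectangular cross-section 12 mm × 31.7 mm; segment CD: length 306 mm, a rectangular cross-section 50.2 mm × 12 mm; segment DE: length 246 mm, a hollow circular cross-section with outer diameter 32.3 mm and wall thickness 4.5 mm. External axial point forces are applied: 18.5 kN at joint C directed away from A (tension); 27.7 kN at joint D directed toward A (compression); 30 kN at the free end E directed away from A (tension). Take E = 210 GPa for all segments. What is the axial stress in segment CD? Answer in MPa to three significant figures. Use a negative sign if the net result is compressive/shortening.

3.82 MPa

Internal axial forces (sectioning from the free end, tension +): N_DE = 30 kN, N_CD = 2.3 kN, N_BC = 20.8 kN, N_AB = 20.8 kN.
A_CD = 602.4 mm².
σ_CD = N_CD/A_CD = 2300/602.4 = 3.818 MPa.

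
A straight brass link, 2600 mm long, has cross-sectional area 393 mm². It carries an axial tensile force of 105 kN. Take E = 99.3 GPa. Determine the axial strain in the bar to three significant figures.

0.00269

σ = N/A = 267.2 MPa; ε = σ/E = 267.2/99300 = 2.691e-03.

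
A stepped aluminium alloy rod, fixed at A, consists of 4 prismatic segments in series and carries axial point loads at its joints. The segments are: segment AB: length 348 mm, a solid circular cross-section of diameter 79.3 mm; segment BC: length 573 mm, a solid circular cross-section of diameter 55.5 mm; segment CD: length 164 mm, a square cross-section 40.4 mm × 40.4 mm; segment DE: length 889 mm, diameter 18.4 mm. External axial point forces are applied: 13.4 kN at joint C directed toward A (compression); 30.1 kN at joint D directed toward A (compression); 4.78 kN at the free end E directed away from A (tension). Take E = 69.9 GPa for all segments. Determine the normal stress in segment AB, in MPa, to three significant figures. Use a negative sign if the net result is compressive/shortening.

-7.84 MPa

Internal axial forces (sectioning from the free end, tension +): N_DE = 4.78 kN, N_CD = -25.32 kN, N_BC = -38.72 kN, N_AB = -38.72 kN.
A_AB = 4939 mm².
σ_AB = N_AB/A_AB = -38720/4939 = -7.84 MPa.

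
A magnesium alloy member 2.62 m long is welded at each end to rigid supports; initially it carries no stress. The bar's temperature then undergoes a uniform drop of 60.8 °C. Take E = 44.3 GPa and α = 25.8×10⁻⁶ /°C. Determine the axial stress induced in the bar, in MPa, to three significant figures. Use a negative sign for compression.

Free thermal expansion αLΔT = 25.8e-6 · 2620 · -60.8 = -4.11 mm.
The walls impose strain ε = −(-4.11)/2620 = 1.5686e-03; σ = Eε = 44300 · 1.5686e-03 = 69.49 MPa.

69.5 MPa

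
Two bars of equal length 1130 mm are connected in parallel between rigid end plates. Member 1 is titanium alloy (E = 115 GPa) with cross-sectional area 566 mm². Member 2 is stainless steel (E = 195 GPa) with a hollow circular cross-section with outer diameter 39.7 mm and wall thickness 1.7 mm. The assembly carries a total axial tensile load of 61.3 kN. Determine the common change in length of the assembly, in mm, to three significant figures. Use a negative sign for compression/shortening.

0.662 mm

A_2 = 202.9 mm².
Equal strain + equilibrium ⇒ each member carries load in proportion to AE: A₁E₁ = 65090000 N, A₂E₂ = 39570000 N, ΣAE = 104700000 N.
δ = PL/ΣAE = 61300·1130/104700000 = 0.6618 mm.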